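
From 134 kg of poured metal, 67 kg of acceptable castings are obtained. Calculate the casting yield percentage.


Formula: Casting Yield = (W_good / W_total) * 100
Yield = (67 kg / 134 kg) * 100 = 50.0000%


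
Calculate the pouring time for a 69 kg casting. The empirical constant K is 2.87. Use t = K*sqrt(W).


Formula: t = K * sqrt(W)
sqrt(W) = sqrt(69) = 8.30662
t = 2.87 * 8.30662 = 23.8400 s

Final answer: 23.8400 s


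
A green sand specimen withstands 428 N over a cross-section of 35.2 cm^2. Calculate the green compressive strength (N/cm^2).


Formula: Compressive Strength = Force / Area
Strength = 428 N / 35.2 cm^2 = 12.1591 N/cm^2

Final answer: 12.1591 N/cm^2


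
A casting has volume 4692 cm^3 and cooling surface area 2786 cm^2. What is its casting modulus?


Formula: Casting Modulus M = V / A
M = 4692 cm^3 / 2786 cm^2 = 1.6841 cm

Final answer: 1.6841 cm


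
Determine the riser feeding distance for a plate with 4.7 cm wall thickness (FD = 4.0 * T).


Formula: FD = 4.0 * T  (riser feeding-distance rule)
FD = 4.0 * 4.7 cm = 18.8000 cm


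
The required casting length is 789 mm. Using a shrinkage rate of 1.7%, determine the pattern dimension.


Formula: L_pattern = L_casting * (1 + shrinkage_rate/100)
Shrinkage factor = 1 + 1.7/100 = 1.017
L_pattern = 789 mm * 1.017 = 802.4130 mm

Answer: 802.4130 mm


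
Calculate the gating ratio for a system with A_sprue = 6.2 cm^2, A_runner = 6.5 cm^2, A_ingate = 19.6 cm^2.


Sprue:Runner:Ingate = 1 : 6.5/6.2 : 19.6/6.2 = 1:1.05:3.16


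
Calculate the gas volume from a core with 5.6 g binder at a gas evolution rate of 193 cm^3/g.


Formula: V_gas = W_binder * gas_evolution_rate
V = 5.6 g * 193 cm^3/g = 1080.8000 cm^3

1080.8000 cm^3


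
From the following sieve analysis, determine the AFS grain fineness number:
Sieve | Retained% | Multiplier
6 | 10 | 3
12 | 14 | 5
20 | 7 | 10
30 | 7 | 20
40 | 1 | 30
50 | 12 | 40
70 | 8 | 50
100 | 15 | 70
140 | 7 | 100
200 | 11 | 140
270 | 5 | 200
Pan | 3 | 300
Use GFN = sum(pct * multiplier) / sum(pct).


Formula: GFN = sum(pct * multiplier) / sum(pct)
sum(pct * multiplier) = 6410
sum(pct) = 100
GFN = 6410 / 100 = 64.10

Answer: 64.10


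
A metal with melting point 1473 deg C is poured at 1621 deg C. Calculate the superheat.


Formula: Superheat = T_pour - T_melt
Superheat = 1621 - 1473 = 148 deg C


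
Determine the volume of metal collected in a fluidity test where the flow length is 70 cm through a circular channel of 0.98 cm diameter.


Formula: V = pi * (d/2)^2 * L  (cylinder volume)
Radius = 0.98/2 = 0.49 cm
V = pi * 0.49^2 * 70 = 52.8007 cm^3


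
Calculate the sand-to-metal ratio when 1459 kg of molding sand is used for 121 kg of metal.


Formula: Sand-to-Metal Ratio = W_sand / W_metal
Ratio = 1459 kg / 121 kg = 12.0579


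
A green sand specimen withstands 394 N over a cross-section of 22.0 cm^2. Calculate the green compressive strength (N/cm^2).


Formula: Compressive Strength = Force / Area
Strength = 394 N / 22.0 cm^2 = 17.9091 N/cm^2


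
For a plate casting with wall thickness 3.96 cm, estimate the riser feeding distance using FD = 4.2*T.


Formula: FD = 4.2 * T  (riser feeding-distance rule)
FD = 4.2 * 3.96 cm = 16.6320 cm

16.6320 cm


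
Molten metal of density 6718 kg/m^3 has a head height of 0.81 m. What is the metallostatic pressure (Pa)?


Formula: P = rho * g * h
rho * g = 6718 * 9.81 = 65903.58 N/m^3
P = 65903.58 * 0.81 = 53381.8998 Pa

53381.8998 Pa


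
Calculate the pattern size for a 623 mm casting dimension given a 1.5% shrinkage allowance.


Formula: L_pattern = L_casting * (1 + shrinkage_rate/100)
Shrinkage factor = 1 + 1.5/100 = 1.015
L_pattern = 623 mm * 1.015 = 632.3450 mm

Answer: 632.3450 mm


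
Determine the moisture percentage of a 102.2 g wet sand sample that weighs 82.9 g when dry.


Formula: MC = (W_wet - W_dry) / W_wet * 100
Water mass = 102.2 - 82.9 = 19.3 g
MC = 19.3 / 102.2 * 100 = 18.8845%

Answer: 18.8845%


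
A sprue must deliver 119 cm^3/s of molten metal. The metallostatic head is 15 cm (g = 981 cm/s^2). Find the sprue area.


Formula: v = sqrt(2*g*h), A = Q/v
Velocity: v = sqrt(2 * 981 * 15) = sqrt(29430) = 171.5517 cm/s
Sprue area: A = Q / v = 119 / 171.5517 = 0.6937 cm^2


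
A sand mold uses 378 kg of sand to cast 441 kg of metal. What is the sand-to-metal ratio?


Formula: Sand-to-Metal Ratio = W_sand / W_metal
Ratio = 378 kg / 441 kg = 0.8571

Answer: 0.8571


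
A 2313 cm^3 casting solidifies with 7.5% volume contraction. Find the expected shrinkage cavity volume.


Formula: V_shrink = V_casting * shrinkage_pct / 100
V_shrink = 2313 cm^3 * 7.5 / 100 = 173.4750 cm^3

173.4750 cm^3


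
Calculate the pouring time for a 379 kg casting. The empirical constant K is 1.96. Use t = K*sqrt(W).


Formula: t = K * sqrt(W)
sqrt(W) = sqrt(379) = 19.46792
t = 1.96 * 19.46792 = 38.1571 s

Answer: 38.1571 s


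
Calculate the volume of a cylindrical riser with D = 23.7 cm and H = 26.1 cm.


Formula: V = pi * (D/2)^2 * H  (cylinder volume)
Radius = D/2 = 23.7/2 = 11.85 cm
V = pi * 11.85^2 * 26.1 = 11514.0227 cm^3

Final answer: 11514.0227 cm^3


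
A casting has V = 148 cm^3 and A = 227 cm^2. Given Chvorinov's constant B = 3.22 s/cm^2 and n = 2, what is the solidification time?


Formula: t_s = B * (V/A)^n  (Chvorinov's rule, n=2)
Modulus M = V/A = 148/227 = 0.651982 cm
M^2 = 0.651982^2 = 0.425081 cm^2
t_s = 3.22 * 0.425081 = 1.3688 s

1.3688 s


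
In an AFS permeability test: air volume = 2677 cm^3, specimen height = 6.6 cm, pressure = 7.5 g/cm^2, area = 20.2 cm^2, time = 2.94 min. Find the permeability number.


Formula: Permeability Number P = (V * H) / (p * A * t)
Numerator: V * H = 2677 * 6.6 = 17668.2
Denominator: p * A * t = 7.5 * 20.2 * 2.94 = 445.41
P = 17668.2 / 445.41 = 39.6673

Answer: 39.6673


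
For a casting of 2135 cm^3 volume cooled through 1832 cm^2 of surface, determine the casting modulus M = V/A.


Formula: Casting Modulus M = V / A
M = 2135 cm^3 / 1832 cm^2 = 1.1654 cm

1.1654 cm


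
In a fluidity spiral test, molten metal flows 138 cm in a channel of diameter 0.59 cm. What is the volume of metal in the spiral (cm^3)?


Formula: V = pi * (d/2)^2 * L  (cylinder volume)
Radius = 0.59/2 = 0.295 cm
V = pi * 0.295^2 * 138 = 37.7288 cm^3

Final answer: 37.7288 cm^3


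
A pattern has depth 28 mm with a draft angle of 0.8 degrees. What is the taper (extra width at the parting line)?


Formula: taper = depth * tan(draft_angle)
tan(0.8 deg) = 0.0139635
taper = 28 mm * 0.0139635 = 0.3910 mm

0.3910 mm


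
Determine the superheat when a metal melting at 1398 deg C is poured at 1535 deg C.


Formula: Superheat = T_pour - T_melt
Superheat = 1535 - 1398 = 137 deg C

Answer: 137 deg C


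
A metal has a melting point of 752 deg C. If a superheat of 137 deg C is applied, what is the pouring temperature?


Formula: T_pour = T_melt + Superheat
T_pour = 752 + 137 = 889 deg C

889 deg C


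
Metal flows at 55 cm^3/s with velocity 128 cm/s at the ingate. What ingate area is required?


Formula: A_ingate = Q / v  (continuity equation)
A = 55 cm^3/s / 128 cm/s = 0.4297 cm^2

Final answer: 0.4297 cm^2


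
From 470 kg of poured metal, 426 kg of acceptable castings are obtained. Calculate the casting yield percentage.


Formula: Casting Yield = (W_good / W_total) * 100
Yield = (426 kg / 470 kg) * 100 = 90.6383%

90.6383%


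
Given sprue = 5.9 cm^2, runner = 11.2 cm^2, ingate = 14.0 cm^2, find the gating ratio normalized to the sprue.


Sprue:Runner:Ingate = 1 : 11.2/5.9 : 14.0/5.9 = 1:1.90:2.37

Answer: 1:1.90:2.37


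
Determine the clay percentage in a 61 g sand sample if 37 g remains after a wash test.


Formula: Clay% = (W_total - W_washed) / W_total * 100
Clay mass = 61 - 37 = 24 g
Clay% = 24 / 61 * 100 = 39.3443%

Final answer: 39.3443%


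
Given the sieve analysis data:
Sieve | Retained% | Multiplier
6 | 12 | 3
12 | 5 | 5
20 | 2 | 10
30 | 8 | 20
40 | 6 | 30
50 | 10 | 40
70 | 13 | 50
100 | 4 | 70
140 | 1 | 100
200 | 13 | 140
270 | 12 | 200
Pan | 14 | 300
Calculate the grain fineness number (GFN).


Formula: GFN = sum(pct * multiplier) / sum(pct)
sum(pct * multiplier) = 10271
sum(pct) = 100
GFN = 10271 / 100 = 102.71

102.71


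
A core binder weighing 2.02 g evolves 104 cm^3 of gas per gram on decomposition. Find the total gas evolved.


Formula: V_gas = W_binder * gas_evolution_rate
V = 2.02 g * 104 cm^3/g = 210.0800 cm^3

210.0800 cm^3


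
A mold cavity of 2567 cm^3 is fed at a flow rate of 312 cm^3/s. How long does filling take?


Formula: t_fill = V_mold / Q_flow
t = 2567 cm^3 / 312 cm^3/s = 8.2276 s

Final answer: 8.2276 s


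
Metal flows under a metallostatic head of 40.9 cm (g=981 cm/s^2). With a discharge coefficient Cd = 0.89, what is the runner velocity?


Formula: v = Cd * sqrt(2 * g * h)  (Torricelli with discharge coefficient)
2*g*h = 2 * 981 * 40.9 = 80245.8 cm^2/s^2
sqrt(80245.8) = 283.27690 cm/s
v = 0.89 * 283.27690 = 252.1164 cm/s

252.1164 cm/s


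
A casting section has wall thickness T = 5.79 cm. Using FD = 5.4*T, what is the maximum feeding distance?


Formula: FD = 5.4 * T  (riser feeding-distance rule)
FD = 5.4 * 5.79 cm = 31.2660 cm


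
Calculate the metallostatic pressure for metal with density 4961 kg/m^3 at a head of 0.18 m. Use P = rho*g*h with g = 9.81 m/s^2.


Formula: P = rho * g * h
rho * g = 4961 * 9.81 = 48667.41 N/m^3
P = 48667.41 * 0.18 = 8760.1338 Pa

Final answer: 8760.1338 Pa


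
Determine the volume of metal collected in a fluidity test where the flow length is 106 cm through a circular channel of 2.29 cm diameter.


Formula: V = pi * (d/2)^2 * L  (cylinder volume)
Radius = 2.29/2 = 1.145 cm
V = pi * 1.145^2 * 106 = 436.5829 cm^3

Final answer: 436.5829 cm^3


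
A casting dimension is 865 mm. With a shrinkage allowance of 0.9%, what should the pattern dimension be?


Formula: L_pattern = L_casting * (1 + shrinkage_rate/100)
Shrinkage factor = 1 + 0.9/100 = 1.009
L_pattern = 865 mm * 1.009 = 872.7850 mm

872.7850 mm


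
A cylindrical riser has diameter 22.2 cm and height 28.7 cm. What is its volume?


Formula: V = pi * (D/2)^2 * H  (cylinder volume)
Radius = D/2 = 22.2/2 = 11.1 cm
V = pi * 11.1^2 * 28.7 = 11109.0706 cm^3

Answer: 11109.0706 cm^3


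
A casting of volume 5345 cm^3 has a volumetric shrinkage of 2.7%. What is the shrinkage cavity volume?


Formula: V_shrink = V_casting * shrinkage_pct / 100
V_shrink = 5345 cm^3 * 2.7 / 100 = 144.3150 cm^3

Final answer: 144.3150 cm^3


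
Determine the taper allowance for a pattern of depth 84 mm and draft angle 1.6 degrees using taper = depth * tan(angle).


Formula: taper = depth * tan(draft_angle)
tan(1.6 deg) = 0.0279325
taper = 84 mm * 0.0279325 = 2.3463 mm

Answer: 2.3463 mm


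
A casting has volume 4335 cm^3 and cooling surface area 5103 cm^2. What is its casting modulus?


Formula: Casting Modulus M = V / A
M = 4335 cm^3 / 5103 cm^2 = 0.8495 cm

Answer: 0.8495 cm


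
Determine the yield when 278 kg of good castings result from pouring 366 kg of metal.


Formula: Casting Yield = (W_good / W_total) * 100
Yield = (278 kg / 366 kg) * 100 = 75.9563%

Answer: 75.9563%


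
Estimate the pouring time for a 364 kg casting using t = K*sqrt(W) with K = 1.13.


Formula: t = K * sqrt(W)
sqrt(W) = sqrt(364) = 19.07878
t = 1.13 * 19.07878 = 21.5590 s

Answer: 21.5590 s


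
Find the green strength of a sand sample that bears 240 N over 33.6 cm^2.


Formula: Compressive Strength = Force / Area
Strength = 240 N / 33.6 cm^2 = 7.1429 N/cm^2

7.1429 N/cm^2


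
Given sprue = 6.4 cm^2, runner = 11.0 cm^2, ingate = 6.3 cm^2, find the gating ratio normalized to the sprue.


Sprue:Runner:Ingate = 1 : 11.0/6.4 : 6.3/6.4 = 1:1.72:0.98

Answer: 1:1.72:0.98


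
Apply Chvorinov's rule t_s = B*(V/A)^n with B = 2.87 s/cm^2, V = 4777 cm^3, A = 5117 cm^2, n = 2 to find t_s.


Formula: t_s = B * (V/A)^n  (Chvorinov's rule, n=2)
Modulus M = V/A = 4777/5117 = 0.933555 cm
M^2 = 0.933555^2 = 0.871525 cm^2
t_s = 2.87 * 0.871525 = 2.5013 s

Final answer: 2.5013 s


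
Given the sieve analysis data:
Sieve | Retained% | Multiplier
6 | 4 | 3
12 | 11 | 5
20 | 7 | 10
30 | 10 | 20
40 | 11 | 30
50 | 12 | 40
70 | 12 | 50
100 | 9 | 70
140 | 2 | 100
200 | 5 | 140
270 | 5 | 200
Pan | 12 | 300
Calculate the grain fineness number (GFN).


Formula: GFN = sum(pct * multiplier) / sum(pct)
sum(pct * multiplier) = 7877
sum(pct) = 100
GFN = 7877 / 100 = 78.77


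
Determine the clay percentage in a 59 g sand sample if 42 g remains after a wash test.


Formula: Clay% = (W_total - W_washed) / W_total * 100
Clay mass = 59 - 42 = 17 g
Clay% = 17 / 59 * 100 = 28.8136%


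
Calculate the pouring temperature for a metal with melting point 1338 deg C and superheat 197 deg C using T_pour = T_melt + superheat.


Formula: T_pour = T_melt + Superheat
T_pour = 1338 + 197 = 1535 deg C


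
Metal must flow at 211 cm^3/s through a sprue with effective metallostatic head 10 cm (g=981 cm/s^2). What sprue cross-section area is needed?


Formula: v = sqrt(2*g*h), A = Q/v
Velocity: v = sqrt(2 * 981 * 10) = sqrt(19620) = 140.0714 cm/s
Sprue area: A = Q / v = 211 / 140.0714 = 1.5064 cm^2

Answer: 1.5064 cm^2


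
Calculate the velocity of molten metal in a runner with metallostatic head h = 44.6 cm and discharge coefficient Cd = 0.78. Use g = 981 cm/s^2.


Formula: v = Cd * sqrt(2 * g * h)  (Torricelli with discharge coefficient)
2*g*h = 2 * 981 * 44.6 = 87505.2 cm^2/s^2
sqrt(87505.2) = 295.81278 cm/s
v = 0.78 * 295.81278 = 230.7340 cm/s

Final answer: 230.7340 cm/s


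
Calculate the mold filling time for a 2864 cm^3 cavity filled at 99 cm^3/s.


Formula: t_fill = V_mold / Q_flow
t = 2864 cm^3 / 99 cm^3/s = 28.9293 s

Answer: 28.9293 s


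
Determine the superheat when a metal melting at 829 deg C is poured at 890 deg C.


Formula: Superheat = T_pour - T_melt
Superheat = 890 - 829 = 61 deg C

Answer: 61 deg C


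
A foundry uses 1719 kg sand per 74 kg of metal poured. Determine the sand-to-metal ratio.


Formula: Sand-to-Metal Ratio = W_sand / W_metal
Ratio = 1719 kg / 74 kg = 23.2297


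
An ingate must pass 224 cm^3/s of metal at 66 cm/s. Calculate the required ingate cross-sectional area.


Formula: A_ingate = Q / v  (continuity equation)
A = 224 cm^3/s / 66 cm/s = 3.3939 cm^2

Answer: 3.3939 cm^2


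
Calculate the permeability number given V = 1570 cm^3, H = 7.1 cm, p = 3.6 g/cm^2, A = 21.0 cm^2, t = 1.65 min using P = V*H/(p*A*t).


Formula: Permeability Number P = (V * H) / (p * A * t)
Numerator: V * H = 1570 * 7.1 = 11147.0
Denominator: p * A * t = 3.6 * 21.0 * 1.65 = 124.74
P = 11147.0 / 124.74 = 89.3619

89.3619


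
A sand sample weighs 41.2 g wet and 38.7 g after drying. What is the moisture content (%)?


Formula: MC = (W_wet - W_dry) / W_wet * 100
Water mass = 41.2 - 38.7 = 2.5 g
MC = 2.5 / 41.2 * 100 = 6.0680%

Final answer: 6.0680%


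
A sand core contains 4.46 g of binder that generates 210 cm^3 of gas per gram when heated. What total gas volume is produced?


Formula: V_gas = W_binder * gas_evolution_rate
V = 4.46 g * 210 cm^3/g = 936.6000 cm^3

Answer: 936.6000 cm^3


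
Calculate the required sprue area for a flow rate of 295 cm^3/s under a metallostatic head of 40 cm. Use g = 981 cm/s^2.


Formula: v = sqrt(2*g*h), A = Q/v
Velocity: v = sqrt(2 * 981 * 40) = sqrt(78480) = 280.1428 cm/s
Sprue area: A = Q / v = 295 / 280.1428 = 1.0530 cm^2

Final answer: 1.0530 cm^2


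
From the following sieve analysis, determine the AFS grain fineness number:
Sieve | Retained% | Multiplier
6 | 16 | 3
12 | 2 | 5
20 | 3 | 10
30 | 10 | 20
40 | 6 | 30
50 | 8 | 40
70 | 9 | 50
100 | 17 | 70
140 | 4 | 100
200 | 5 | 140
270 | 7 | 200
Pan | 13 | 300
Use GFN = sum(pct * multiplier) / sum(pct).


Formula: GFN = sum(pct * multiplier) / sum(pct)
sum(pct * multiplier) = 8828
sum(pct) = 100
GFN = 8828 / 100 = 88.28

Answer: 88.28


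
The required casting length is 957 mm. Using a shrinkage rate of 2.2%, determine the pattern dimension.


Formula: L_pattern = L_casting * (1 + shrinkage_rate/100)
Shrinkage factor = 1 + 2.2/100 = 1.022
L_pattern = 957 mm * 1.022 = 978.0540 mm

Final answer: 978.0540 mm


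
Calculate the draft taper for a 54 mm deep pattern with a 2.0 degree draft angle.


Formula: taper = depth * tan(draft_angle)
tan(2.0 deg) = 0.0349208
taper = 54 mm * 0.0349208 = 1.8857 mm

Answer: 1.8857 mm


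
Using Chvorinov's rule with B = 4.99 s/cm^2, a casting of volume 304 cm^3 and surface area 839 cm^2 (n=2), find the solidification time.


Formula: t_s = B * (V/A)^n  (Chvorinov's rule, n=2)
Modulus M = V/A = 304/839 = 0.362336 cm
M^2 = 0.362336^2 = 0.131287 cm^2
t_s = 4.99 * 0.131287 = 0.6551 s

0.6551 s


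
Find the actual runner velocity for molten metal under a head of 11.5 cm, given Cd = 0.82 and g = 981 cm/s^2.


Formula: v = Cd * sqrt(2 * g * h)  (Torricelli with discharge coefficient)
2*g*h = 2 * 981 * 11.5 = 22563.0 cm^2/s^2
sqrt(22563.0) = 150.20985 cm/s
v = 0.82 * 150.20985 = 123.1721 cm/s

123.1721 cm/s


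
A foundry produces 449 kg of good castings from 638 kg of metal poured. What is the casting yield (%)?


Formula: Casting Yield = (W_good / W_total) * 100
Yield = (449 kg / 638 kg) * 100 = 70.3762%

Final answer: 70.3762%


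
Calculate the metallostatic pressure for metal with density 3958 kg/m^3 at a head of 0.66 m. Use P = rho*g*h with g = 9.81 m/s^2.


Formula: P = rho * g * h
rho * g = 3958 * 9.81 = 38827.98 N/m^3
P = 38827.98 * 0.66 = 25626.4668 Pa


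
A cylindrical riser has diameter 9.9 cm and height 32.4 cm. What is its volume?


Formula: V = pi * (D/2)^2 * H  (cylinder volume)
Radius = D/2 = 9.9/2 = 4.95 cm
V = pi * 4.95^2 * 32.4 = 2494.0507 cm^3

Answer: 2494.0507 cm^3


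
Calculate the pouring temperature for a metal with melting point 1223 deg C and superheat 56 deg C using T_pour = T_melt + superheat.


Formula: T_pour = T_melt + Superheat
T_pour = 1223 + 56 = 1279 deg C

Final answer: 1279 deg C


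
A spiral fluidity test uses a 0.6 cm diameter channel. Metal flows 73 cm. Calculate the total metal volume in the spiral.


Formula: V = pi * (d/2)^2 * L  (cylinder volume)
Radius = 0.6/2 = 0.3 cm
V = pi * 0.3^2 * 73 = 20.6403 cm^3

Answer: 20.6403 cm^3


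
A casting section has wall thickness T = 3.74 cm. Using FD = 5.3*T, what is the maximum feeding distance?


Formula: FD = 5.3 * T  (riser feeding-distance rule)
FD = 5.3 * 3.74 cm = 19.8220 cm

Final answer: 19.8220 cm


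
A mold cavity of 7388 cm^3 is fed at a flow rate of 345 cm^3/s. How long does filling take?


Formula: t_fill = V_mold / Q_flow
t = 7388 cm^3 / 345 cm^3/s = 21.4145 s

Answer: 21.4145 s


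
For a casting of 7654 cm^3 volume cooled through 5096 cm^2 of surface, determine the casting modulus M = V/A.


Formula: Casting Modulus M = V / A
M = 7654 cm^3 / 5096 cm^2 = 1.5020 cm

Final answer: 1.5020 cm


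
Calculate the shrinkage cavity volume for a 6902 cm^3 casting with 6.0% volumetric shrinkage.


Formula: V_shrink = V_casting * shrinkage_pct / 100
V_shrink = 6902 cm^3 * 6.0 / 100 = 414.1200 cm^3

Final answer: 414.1200 cm^3


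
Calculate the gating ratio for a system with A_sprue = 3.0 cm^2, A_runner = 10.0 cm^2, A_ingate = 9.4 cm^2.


Sprue:Runner:Ingate = 1 : 10.0/3.0 : 9.4/3.0 = 1:3.33:3.13

Answer: 1:3.33:3.13


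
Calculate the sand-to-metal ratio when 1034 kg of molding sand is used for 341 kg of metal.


Formula: Sand-to-Metal Ratio = W_sand / W_metal
Ratio = 1034 kg / 341 kg = 3.0323

Final answer: 3.0323


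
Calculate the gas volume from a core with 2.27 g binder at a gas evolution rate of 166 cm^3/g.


Formula: V_gas = W_binder * gas_evolution_rate
V = 2.27 g * 166 cm^3/g = 376.8200 cm^3

376.8200 cm^3


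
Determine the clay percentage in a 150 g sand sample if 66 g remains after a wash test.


Formula: Clay% = (W_total - W_washed) / W_total * 100
Clay mass = 150 - 66 = 84 g
Clay% = 84 / 150 * 100 = 56.0000%

56.0000%


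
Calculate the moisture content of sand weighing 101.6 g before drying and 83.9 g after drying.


Formula: MC = (W_wet - W_dry) / W_wet * 100
Water mass = 101.6 - 83.9 = 17.7 g
MC = 17.7 / 101.6 * 100 = 17.4213%

17.4213%


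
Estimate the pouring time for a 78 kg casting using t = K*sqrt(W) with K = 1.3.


Formula: t = K * sqrt(W)
sqrt(W) = sqrt(78) = 8.83176
t = 1.3 * 8.83176 = 11.4813 s


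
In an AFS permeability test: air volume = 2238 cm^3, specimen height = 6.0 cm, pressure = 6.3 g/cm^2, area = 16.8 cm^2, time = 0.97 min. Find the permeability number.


Formula: Permeability Number P = (V * H) / (p * A * t)
Numerator: V * H = 2238 * 6.0 = 13428.0
Denominator: p * A * t = 6.3 * 16.8 * 0.97 = 102.6648
P = 13428.0 / 102.6648 = 130.7946

Final answer: 130.7946


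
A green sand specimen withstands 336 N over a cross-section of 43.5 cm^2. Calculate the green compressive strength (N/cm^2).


Formula: Compressive Strength = Force / Area
Strength = 336 N / 43.5 cm^2 = 7.7241 N/cm^2

Final answer: 7.7241 N/cm^2


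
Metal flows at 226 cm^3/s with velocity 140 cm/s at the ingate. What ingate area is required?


Formula: A_ingate = Q / v  (continuity equation)
A = 226 cm^3/s / 140 cm/s = 1.6143 cm^2

1.6143 cm^2


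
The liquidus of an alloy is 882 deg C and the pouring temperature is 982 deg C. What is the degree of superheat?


Formula: Superheat = T_pour - T_melt
Superheat = 982 - 882 = 100 deg C


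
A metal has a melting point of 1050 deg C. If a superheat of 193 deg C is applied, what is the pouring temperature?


Formula: T_pour = T_melt + Superheat
T_pour = 1050 + 193 = 1243 deg C

1243 deg C


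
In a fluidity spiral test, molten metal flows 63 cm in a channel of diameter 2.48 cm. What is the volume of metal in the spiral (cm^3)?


Formula: V = pi * (d/2)^2 * L  (cylinder volume)
Radius = 2.48/2 = 1.24 cm
V = pi * 1.24^2 * 63 = 304.3223 cm^3


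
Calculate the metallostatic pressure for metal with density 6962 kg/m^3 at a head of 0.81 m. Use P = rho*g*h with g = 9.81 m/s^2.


Formula: P = rho * g * h
rho * g = 6962 * 9.81 = 68297.22 N/m^3
P = 68297.22 * 0.81 = 55320.7482 Pa

Answer: 55320.7482 Pa


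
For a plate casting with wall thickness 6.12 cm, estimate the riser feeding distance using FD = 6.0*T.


Formula: FD = 6.0 * T  (riser feeding-distance rule)
FD = 6.0 * 6.12 cm = 36.7200 cm

Final answer: 36.7200 cm


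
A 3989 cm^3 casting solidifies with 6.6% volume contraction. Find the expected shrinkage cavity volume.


Formula: V_shrink = V_casting * shrinkage_pct / 100
V_shrink = 3989 cm^3 * 6.6 / 100 = 263.2740 cm^3

263.2740 cm^3


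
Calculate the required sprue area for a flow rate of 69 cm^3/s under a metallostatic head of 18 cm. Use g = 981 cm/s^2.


Formula: v = sqrt(2*g*h), A = Q/v
Velocity: v = sqrt(2 * 981 * 18) = sqrt(35316) = 187.9255 cm/s
Sprue area: A = Q / v = 69 / 187.9255 = 0.3672 cm^2

0.3672 cm^2


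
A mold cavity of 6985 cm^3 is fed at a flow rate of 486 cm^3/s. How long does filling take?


Formula: t_fill = V_mold / Q_flow
t = 6985 cm^3 / 486 cm^3/s = 14.3724 s


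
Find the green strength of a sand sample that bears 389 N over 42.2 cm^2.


Formula: Compressive Strength = Force / Area
Strength = 389 N / 42.2 cm^2 = 9.2180 N/cm^2


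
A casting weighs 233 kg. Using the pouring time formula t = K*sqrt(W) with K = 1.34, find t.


Formula: t = K * sqrt(W)
sqrt(W) = sqrt(233) = 15.26434
t = 1.34 * 15.26434 = 20.4542 s


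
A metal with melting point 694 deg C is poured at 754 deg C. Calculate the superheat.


Formula: Superheat = T_pour - T_melt
Superheat = 754 - 694 = 60 deg C

Answer: 60 deg C


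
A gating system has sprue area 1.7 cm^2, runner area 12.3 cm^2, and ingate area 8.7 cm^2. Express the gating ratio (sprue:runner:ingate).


Sprue:Runner:Ingate = 1 : 12.3/1.7 : 8.7/1.7 = 1:7.24:5.12

1:7.24:5.12


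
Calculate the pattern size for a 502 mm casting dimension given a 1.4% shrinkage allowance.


Formula: L_pattern = L_casting * (1 + shrinkage_rate/100)
Shrinkage factor = 1 + 1.4/100 = 1.014
L_pattern = 502 mm * 1.014 = 509.0280 mm


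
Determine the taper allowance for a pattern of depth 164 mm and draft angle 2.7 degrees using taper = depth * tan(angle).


Formula: taper = depth * tan(draft_angle)
tan(2.7 deg) = 0.0471588
taper = 164 mm * 0.0471588 = 7.7340 mm


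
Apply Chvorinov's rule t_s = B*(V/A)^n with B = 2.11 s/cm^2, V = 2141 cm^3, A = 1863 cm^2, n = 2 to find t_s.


Formula: t_s = B * (V/A)^n  (Chvorinov's rule, n=2)
Modulus M = V/A = 2141/1863 = 1.149222 cm
M^2 = 1.149222^2 = 1.320711 cm^2
t_s = 2.11 * 1.320711 = 2.7867 s

Answer: 2.7867 s


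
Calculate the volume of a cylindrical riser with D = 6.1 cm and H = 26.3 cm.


Formula: V = pi * (D/2)^2 * H  (cylinder volume)
Radius = D/2 = 6.1/2 = 3.05 cm
V = pi * 3.05^2 * 26.3 = 768.6087 cm^3


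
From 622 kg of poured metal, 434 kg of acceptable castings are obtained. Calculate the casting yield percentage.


Formula: Casting Yield = (W_good / W_total) * 100
Yield = (434 kg / 622 kg) * 100 = 69.7749%

69.7749%


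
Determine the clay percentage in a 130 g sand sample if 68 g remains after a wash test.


Formula: Clay% = (W_total - W_washed) / W_total * 100
Clay mass = 130 - 68 = 62 g
Clay% = 62 / 130 * 100 = 47.6923%


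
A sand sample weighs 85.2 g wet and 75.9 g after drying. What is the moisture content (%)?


Formula: MC = (W_wet - W_dry) / W_wet * 100
Water mass = 85.2 - 75.9 = 9.3 g
MC = 9.3 / 85.2 * 100 = 10.9155%

Final answer: 10.9155%


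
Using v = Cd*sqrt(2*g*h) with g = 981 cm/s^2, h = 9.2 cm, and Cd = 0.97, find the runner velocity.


Formula: v = Cd * sqrt(2 * g * h)  (Torricelli with discharge coefficient)
2*g*h = 2 * 981 * 9.2 = 18050.4 cm^2/s^2
sqrt(18050.4) = 134.35178 cm/s
v = 0.97 * 134.35178 = 130.3212 cm/s

Final answer: 130.3212 cm/s


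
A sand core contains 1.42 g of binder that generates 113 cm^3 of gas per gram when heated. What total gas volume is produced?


Formula: V_gas = W_binder * gas_evolution_rate
V = 1.42 g * 113 cm^3/g = 160.4600 cm^3

Final answer: 160.4600 cm^3


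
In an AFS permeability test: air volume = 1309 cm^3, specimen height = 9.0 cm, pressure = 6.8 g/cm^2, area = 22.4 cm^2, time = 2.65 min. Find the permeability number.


Formula: Permeability Number P = (V * H) / (p * A * t)
Numerator: V * H = 1309 * 9.0 = 11781.0
Denominator: p * A * t = 6.8 * 22.4 * 2.65 = 403.648
P = 11781.0 / 403.648 = 29.1863

29.1863


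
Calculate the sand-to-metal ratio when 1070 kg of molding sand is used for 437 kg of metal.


Formula: Sand-to-Metal Ratio = W_sand / W_metal
Ratio = 1070 kg / 437 kg = 2.4485


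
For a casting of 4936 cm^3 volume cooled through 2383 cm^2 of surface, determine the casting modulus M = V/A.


Formula: Casting Modulus M = V / A
M = 4936 cm^3 / 2383 cm^2 = 2.0713 cm

Final answer: 2.0713 cm


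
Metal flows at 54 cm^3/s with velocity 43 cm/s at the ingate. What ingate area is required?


Formula: A_ingate = Q / v  (continuity equation)
A = 54 cm^3/s / 43 cm/s = 1.2558 cm^2


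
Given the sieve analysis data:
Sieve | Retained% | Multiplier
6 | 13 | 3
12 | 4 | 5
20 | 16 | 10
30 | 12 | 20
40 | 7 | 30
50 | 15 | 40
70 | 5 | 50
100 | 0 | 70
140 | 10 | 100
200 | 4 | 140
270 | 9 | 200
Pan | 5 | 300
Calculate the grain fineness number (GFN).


Formula: GFN = sum(pct * multiplier) / sum(pct)
sum(pct * multiplier) = 6379
sum(pct) = 100
GFN = 6379 / 100 = 63.79


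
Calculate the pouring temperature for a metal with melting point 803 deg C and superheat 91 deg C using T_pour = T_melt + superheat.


Formula: T_pour = T_melt + Superheat
T_pour = 803 + 91 = 894 deg C

Answer: 894 deg C


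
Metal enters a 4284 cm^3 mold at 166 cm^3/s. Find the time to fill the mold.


Formula: t_fill = V_mold / Q_flow
t = 4284 cm^3 / 166 cm^3/s = 25.8072 s

Answer: 25.8072 s


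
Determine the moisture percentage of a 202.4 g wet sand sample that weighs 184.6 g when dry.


Formula: MC = (W_wet - W_dry) / W_wet * 100
Water mass = 202.4 - 184.6 = 17.8 g
MC = 17.8 / 202.4 * 100 = 8.7945%

Answer: 8.7945%


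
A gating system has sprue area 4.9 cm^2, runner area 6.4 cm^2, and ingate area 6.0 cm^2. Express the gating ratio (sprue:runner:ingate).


Sprue:Runner:Ingate = 1 : 6.4/4.9 : 6.0/4.9 = 1:1.31:1.22


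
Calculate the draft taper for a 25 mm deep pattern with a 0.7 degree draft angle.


Formula: taper = depth * tan(draft_angle)
tan(0.7 deg) = 0.0122179
taper = 25 mm * 0.0122179 = 0.3054 mm

Answer: 0.3054 mm


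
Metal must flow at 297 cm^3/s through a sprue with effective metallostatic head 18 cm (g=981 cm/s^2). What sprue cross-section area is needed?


Formula: v = sqrt(2*g*h), A = Q/v
Velocity: v = sqrt(2 * 981 * 18) = sqrt(35316) = 187.9255 cm/s
Sprue area: A = Q / v = 297 / 187.9255 = 1.5804 cm^2

1.5804 cm^2


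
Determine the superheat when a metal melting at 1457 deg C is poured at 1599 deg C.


Formula: Superheat = T_pour - T_melt
Superheat = 1599 - 1457 = 142 deg C

Final answer: 142 deg C


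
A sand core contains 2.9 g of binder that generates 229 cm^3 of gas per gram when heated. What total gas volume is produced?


Formula: V_gas = W_binder * gas_evolution_rate
V = 2.9 g * 229 cm^3/g = 664.1000 cm^3

Answer: 664.1000 cm^3


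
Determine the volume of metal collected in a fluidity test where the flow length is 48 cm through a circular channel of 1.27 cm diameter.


Formula: V = pi * (d/2)^2 * L  (cylinder volume)
Radius = 1.27/2 = 0.635 cm
V = pi * 0.635^2 * 48 = 60.8049 cm^3


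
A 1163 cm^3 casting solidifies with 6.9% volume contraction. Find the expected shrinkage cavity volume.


Formula: V_shrink = V_casting * shrinkage_pct / 100
V_shrink = 1163 cm^3 * 6.9 / 100 = 80.2470 cm^3


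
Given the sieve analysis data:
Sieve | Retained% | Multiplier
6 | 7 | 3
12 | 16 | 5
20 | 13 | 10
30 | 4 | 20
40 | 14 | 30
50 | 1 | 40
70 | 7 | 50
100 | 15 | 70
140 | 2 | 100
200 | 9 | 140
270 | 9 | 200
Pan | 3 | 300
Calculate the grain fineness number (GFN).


Formula: GFN = sum(pct * multiplier) / sum(pct)
sum(pct * multiplier) = 6331
sum(pct) = 100
GFN = 6331 / 100 = 63.31


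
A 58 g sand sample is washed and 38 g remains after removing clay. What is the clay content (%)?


Formula: Clay% = (W_total - W_washed) / W_total * 100
Clay mass = 58 - 38 = 20 g
Clay% = 20 / 58 * 100 = 34.4828%


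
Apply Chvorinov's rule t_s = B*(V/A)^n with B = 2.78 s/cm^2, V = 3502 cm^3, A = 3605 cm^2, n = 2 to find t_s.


Formula: t_s = B * (V/A)^n  (Chvorinov's rule, n=2)
Modulus M = V/A = 3502/3605 = 0.971429 cm
M^2 = 0.971429^2 = 0.943674 cm^2
t_s = 2.78 * 0.943674 = 2.6234 s

2.6234 s


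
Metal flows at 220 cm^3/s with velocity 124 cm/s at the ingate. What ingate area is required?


Formula: A_ingate = Q / v  (continuity equation)
A = 220 cm^3/s / 124 cm/s = 1.7742 cm^2

Final answer: 1.7742 cm^2


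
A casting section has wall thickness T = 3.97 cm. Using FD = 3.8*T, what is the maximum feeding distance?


Formula: FD = 3.8 * T  (riser feeding-distance rule)
FD = 3.8 * 3.97 cm = 15.0860 cm


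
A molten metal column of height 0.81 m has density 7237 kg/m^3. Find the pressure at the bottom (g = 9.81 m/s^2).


Formula: P = rho * g * h
rho * g = 7237 * 9.81 = 70994.97 N/m^3
P = 70994.97 * 0.81 = 57505.9257 Pa

57505.9257 Pa


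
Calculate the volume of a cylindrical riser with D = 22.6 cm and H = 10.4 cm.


Formula: V = pi * (D/2)^2 * H  (cylinder volume)
Radius = D/2 = 22.6/2 = 11.3 cm
V = pi * 11.3^2 * 10.4 = 4171.9596 cm^3


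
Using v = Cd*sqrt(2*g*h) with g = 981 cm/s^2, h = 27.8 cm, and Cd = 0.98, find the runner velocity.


Formula: v = Cd * sqrt(2 * g * h)  (Torricelli with discharge coefficient)
2*g*h = 2 * 981 * 27.8 = 54543.6 cm^2/s^2
sqrt(54543.6) = 233.54571 cm/s
v = 0.98 * 233.54571 = 228.8748 cm/s

Final answer: 228.8748 cm/s


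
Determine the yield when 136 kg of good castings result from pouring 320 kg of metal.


Formula: Casting Yield = (W_good / W_total) * 100
Yield = (136 kg / 320 kg) * 100 = 42.5000%

Answer: 42.5000%


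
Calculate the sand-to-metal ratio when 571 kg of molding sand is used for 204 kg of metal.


Formula: Sand-to-Metal Ratio = W_sand / W_metal
Ratio = 571 kg / 204 kg = 2.7990

2.7990


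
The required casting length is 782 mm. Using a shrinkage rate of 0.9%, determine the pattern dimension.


Formula: L_pattern = L_casting * (1 + shrinkage_rate/100)
Shrinkage factor = 1 + 0.9/100 = 1.009
L_pattern = 782 mm * 1.009 = 789.0380 mm

Final answer: 789.0380 mm


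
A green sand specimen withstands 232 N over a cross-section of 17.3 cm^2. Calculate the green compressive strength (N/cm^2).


Formula: Compressive Strength = Force / Area
Strength = 232 N / 17.3 cm^2 = 13.4104 N/cm^2

Final answer: 13.4104 N/cm^2


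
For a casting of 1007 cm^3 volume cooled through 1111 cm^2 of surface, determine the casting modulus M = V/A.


Formula: Casting Modulus M = V / A
M = 1007 cm^3 / 1111 cm^2 = 0.9064 cm

Final answer: 0.9064 cm


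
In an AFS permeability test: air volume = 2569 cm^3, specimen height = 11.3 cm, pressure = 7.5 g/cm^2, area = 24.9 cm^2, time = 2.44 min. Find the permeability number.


Formula: Permeability Number P = (V * H) / (p * A * t)
Numerator: V * H = 2569 * 11.3 = 29029.7
Denominator: p * A * t = 7.5 * 24.9 * 2.44 = 455.67
P = 29029.7 / 455.67 = 63.7077

Final answer: 63.7077


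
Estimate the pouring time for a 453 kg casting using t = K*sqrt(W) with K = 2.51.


Formula: t = K * sqrt(W)
sqrt(W) = sqrt(453) = 21.28380
t = 2.51 * 21.28380 = 53.4223 s


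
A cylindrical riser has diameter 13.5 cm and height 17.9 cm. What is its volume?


Formula: V = pi * (D/2)^2 * H  (cylinder volume)
Radius = D/2 = 13.5/2 = 6.75 cm
V = pi * 6.75^2 * 17.9 = 2562.1848 cm^3

Answer: 2562.1848 cm^3


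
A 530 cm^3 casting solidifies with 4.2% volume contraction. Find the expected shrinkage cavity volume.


Formula: V_shrink = V_casting * shrinkage_pct / 100
V_shrink = 530 cm^3 * 4.2 / 100 = 22.2600 cm^3


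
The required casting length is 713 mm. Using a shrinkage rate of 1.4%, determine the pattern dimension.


Formula: L_pattern = L_casting * (1 + shrinkage_rate/100)
Shrinkage factor = 1 + 1.4/100 = 1.014
L_pattern = 713 mm * 1.014 = 722.9820 mm


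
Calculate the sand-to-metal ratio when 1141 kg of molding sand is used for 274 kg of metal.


Formula: Sand-to-Metal Ratio = W_sand / W_metal
Ratio = 1141 kg / 274 kg = 4.1642

Final answer: 4.1642


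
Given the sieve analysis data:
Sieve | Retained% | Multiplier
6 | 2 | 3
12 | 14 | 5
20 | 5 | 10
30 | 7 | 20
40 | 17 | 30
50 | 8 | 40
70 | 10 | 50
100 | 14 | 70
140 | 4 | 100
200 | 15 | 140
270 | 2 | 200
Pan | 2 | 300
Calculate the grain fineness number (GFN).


Formula: GFN = sum(pct * multiplier) / sum(pct)
sum(pct * multiplier) = 6076
sum(pct) = 100
GFN = 6076 / 100 = 60.76


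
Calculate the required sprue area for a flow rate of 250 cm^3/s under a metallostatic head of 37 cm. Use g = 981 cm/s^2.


Formula: v = sqrt(2*g*h), A = Q/v
Velocity: v = sqrt(2 * 981 * 37) = sqrt(72594) = 269.4327 cm/s
Sprue area: A = Q / v = 250 / 269.4327 = 0.9279 cm^2

Final answer: 0.9279 cm^2


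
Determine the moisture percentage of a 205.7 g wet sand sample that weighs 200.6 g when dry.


Formula: MC = (W_wet - W_dry) / W_wet * 100
Water mass = 205.7 - 200.6 = 5.1 g
MC = 5.1 / 205.7 * 100 = 2.4793%

Answer: 2.4793%


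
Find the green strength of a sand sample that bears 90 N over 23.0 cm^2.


Formula: Compressive Strength = Force / Area
Strength = 90 N / 23.0 cm^2 = 3.9130 N/cm^2

Final answer: 3.9130 N/cm^2


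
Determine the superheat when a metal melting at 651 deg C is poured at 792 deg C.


Formula: Superheat = T_pour - T_melt
Superheat = 792 - 651 = 141 deg C


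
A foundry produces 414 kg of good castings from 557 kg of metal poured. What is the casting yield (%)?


Formula: Casting Yield = (W_good / W_total) * 100
Yield = (414 kg / 557 kg) * 100 = 74.3268%

Final answer: 74.3268%


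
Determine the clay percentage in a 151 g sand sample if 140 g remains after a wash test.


Formula: Clay% = (W_total - W_washed) / W_total * 100
Clay mass = 151 - 140 = 11 g
Clay% = 11 / 151 * 100 = 7.2848%

Answer: 7.2848%


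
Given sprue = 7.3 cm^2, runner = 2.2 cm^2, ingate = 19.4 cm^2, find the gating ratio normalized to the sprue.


Sprue:Runner:Ingate = 1 : 2.2/7.3 : 19.4/7.3 = 1:0.30:2.66


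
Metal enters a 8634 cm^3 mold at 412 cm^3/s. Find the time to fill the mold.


Formula: t_fill = V_mold / Q_flow
t = 8634 cm^3 / 412 cm^3/s = 20.9563 s

Answer: 20.9563 s


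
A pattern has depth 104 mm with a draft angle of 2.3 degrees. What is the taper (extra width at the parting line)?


Formula: taper = depth * tan(draft_angle)
tan(2.3 deg) = 0.0401641
taper = 104 mm * 0.0401641 = 4.1771 mm


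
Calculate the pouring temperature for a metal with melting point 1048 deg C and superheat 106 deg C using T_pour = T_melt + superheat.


Formula: T_pour = T_melt + Superheat
T_pour = 1048 + 106 = 1154 deg C

1154 deg C


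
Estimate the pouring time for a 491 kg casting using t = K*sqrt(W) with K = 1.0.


Formula: t = K * sqrt(W)
sqrt(W) = sqrt(491) = 22.15852
t = 1.0 * 22.15852 = 22.1585 s

Answer: 22.1585 s


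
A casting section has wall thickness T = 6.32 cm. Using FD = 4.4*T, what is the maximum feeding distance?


Formula: FD = 4.4 * T  (riser feeding-distance rule)
FD = 4.4 * 6.32 cm = 27.8080 cm

27.8080 cm


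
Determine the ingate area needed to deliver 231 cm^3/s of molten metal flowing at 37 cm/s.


Formula: A_ingate = Q / v  (continuity equation)
A = 231 cm^3/s / 37 cm/s = 6.2432 cm^2

Final answer: 6.2432 cm^2


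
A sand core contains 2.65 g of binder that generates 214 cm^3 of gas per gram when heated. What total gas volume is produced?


Formula: V_gas = W_binder * gas_evolution_rate
V = 2.65 g * 214 cm^3/g = 567.1000 cm^3

Final answer: 567.1000 cm^3


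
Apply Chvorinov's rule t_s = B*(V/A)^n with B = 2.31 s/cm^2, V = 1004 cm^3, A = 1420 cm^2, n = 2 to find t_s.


Formula: t_s = B * (V/A)^n  (Chvorinov's rule, n=2)
Modulus M = V/A = 1004/1420 = 0.707042 cm
M^2 = 0.707042^2 = 0.499908 cm^2
t_s = 2.31 * 0.499908 = 1.1548 s

1.1548 s


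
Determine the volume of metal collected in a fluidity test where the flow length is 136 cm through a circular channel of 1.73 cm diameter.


Formula: V = pi * (d/2)^2 * L  (cylinder volume)
Radius = 1.73/2 = 0.865 cm
V = pi * 0.865^2 * 136 = 319.6841 cm^3


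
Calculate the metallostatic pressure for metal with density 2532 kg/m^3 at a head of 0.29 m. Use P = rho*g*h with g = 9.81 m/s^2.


Formula: P = rho * g * h
rho * g = 2532 * 9.81 = 24838.92 N/m^3
P = 24838.92 * 0.29 = 7203.2868 Pa

Answer: 7203.2868 Pa


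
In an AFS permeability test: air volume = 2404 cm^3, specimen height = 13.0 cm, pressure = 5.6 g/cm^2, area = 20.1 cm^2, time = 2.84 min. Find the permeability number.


Formula: Permeability Number P = (V * H) / (p * A * t)
Numerator: V * H = 2404 * 13.0 = 31252.0
Denominator: p * A * t = 5.6 * 20.1 * 2.84 = 319.6704
P = 31252.0 / 319.6704 = 97.7632


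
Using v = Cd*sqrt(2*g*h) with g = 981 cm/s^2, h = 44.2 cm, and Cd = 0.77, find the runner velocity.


Formula: v = Cd * sqrt(2 * g * h)  (Torricelli with discharge coefficient)
2*g*h = 2 * 981 * 44.2 = 86720.4 cm^2/s^2
sqrt(86720.4) = 294.48328 cm/s
v = 0.77 * 294.48328 = 226.7521 cm/s

Answer: 226.7521 cm/s


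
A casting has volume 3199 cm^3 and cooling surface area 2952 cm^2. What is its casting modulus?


Formula: Casting Modulus M = V / A
M = 3199 cm^3 / 2952 cm^2 = 1.0837 cm
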